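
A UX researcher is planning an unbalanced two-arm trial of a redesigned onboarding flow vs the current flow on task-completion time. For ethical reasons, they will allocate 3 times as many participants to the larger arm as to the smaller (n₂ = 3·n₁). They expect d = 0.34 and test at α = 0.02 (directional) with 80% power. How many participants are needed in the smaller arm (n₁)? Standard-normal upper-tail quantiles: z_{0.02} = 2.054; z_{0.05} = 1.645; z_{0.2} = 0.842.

With allocation ratio k = n₂/n₁ = 3, Var(x̄₁−x̄₂) = σ²(1/n₁ + 1/(k·n₁)) = σ²·(k+1)/(k·n₁).
So n₁ = (1 + 1/k)·((z_{α} + z_β)/d)² = 1.333 × (2.896/0.34)².
n₁ = 1.333 × 72.55 = 96.7.
Round up: n₁ = 97, giving n₂ = 3 × 97 = 291.

n₁ = 97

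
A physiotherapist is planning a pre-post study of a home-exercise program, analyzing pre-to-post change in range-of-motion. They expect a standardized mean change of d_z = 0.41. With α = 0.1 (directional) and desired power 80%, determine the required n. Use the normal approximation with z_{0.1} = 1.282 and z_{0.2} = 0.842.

n = 27 pairs

For a paired (one-sample on differences) test: n = ((z_{α} + z_β) / d)².
z_{α} + z_β = 1.282 + 0.842 = 2.124.
n = (2.124 / 0.41)² = 5.180² = 26.84.
Round up.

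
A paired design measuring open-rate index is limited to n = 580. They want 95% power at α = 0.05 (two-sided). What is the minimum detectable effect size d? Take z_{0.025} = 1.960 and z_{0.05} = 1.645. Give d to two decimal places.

For a single sample (or paired design) of n = 580: d_min = (z_{α/2} + z_β)/√n.
z-sum = 1.960 + 1.645 = 3.605.
d_min = 3.605 / √580 = 3.605 / 24.083 = 0.150.

d_min ≈ 0.15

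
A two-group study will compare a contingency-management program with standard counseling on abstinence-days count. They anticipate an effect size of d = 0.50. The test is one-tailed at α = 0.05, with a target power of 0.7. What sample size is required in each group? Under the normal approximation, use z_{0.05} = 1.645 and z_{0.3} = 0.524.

For two independent groups with equal n: n = 2·((z_{α} + z_β) / d)².
z_{α} + z_β = 1.645 + 0.524 = 2.169.
n = 2 × (2.169 / 0.50)² = 2 × 4.338² = 2 × 18.82 = 37.6.
Round up to the next whole participant.

n = 38 per group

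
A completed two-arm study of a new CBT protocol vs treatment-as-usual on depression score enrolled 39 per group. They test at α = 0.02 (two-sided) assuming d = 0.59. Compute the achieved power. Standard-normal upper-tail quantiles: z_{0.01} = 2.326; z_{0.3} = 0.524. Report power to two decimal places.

For two equal groups, power = Φ(d·√(n/2) − z_{α/2}).
d·√(n/2) = 0.59 × √(39/2) = 0.59 × 4.416 = 2.605.
z_β = 2.605 − 2.326 = 0.279.
Power = Φ(0.279) = 0.610.

power ≈ 0.61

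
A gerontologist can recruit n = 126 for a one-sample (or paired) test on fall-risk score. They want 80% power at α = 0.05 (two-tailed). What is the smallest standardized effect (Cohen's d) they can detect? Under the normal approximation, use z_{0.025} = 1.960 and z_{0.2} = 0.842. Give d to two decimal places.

For a single sample (or paired design) of n = 126: d_min = (z_{α/2} + z_β)/√n.
z-sum = 1.960 + 0.842 = 2.802.
d_min = 2.802 / √126 = 2.802 / 11.225 = 0.250.

d_min ≈ 0.25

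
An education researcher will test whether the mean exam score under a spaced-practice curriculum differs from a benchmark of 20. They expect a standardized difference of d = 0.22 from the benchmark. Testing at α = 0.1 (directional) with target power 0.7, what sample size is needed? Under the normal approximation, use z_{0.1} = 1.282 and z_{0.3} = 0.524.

For a one-sample test: n = ((z_{α} + z_β) / d)².
z_{α} + z_β = 1.282 + 0.524 = 1.806.
n = (1.806 / 0.22)² = 8.209² = 67.39.
Round up.

n = 68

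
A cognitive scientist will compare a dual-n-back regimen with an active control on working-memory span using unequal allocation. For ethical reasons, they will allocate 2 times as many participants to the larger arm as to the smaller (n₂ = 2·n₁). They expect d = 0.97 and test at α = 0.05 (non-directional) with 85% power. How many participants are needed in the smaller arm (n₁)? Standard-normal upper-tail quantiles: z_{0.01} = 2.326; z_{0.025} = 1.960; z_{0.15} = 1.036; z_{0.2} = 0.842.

n₁ = 15

With allocation ratio k = n₂/n₁ = 2, Var(x̄₁−x̄₂) = σ²(1/n₁ + 1/(k·n₁)) = σ²·(k+1)/(k·n₁).
So n₁ = (1 + 1/k)·((z_{α/2} + z_β)/d)² = 1.500 × (2.996/0.97)².
n₁ = 1.500 × 9.54 = 14.3.
Round up: n₁ = 15, giving n₂ = 2 × 15 = 30.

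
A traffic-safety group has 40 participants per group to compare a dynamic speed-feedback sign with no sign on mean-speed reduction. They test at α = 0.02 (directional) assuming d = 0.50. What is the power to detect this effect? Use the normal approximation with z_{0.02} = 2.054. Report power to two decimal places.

power ≈ 0.57

For two equal groups, power = Φ(d·√(n/2) − z_{α}).
d·√(n/2) = 0.50 × √(40/2) = 0.50 × 4.472 = 2.236.
z_β = 2.236 − 2.054 = 0.182.
Power = Φ(0.182) = 0.572.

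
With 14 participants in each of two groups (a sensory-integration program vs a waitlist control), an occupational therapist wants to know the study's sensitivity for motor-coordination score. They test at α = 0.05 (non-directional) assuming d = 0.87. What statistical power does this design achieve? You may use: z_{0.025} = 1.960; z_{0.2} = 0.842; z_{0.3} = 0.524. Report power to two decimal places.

power ≈ 0.63

For two equal groups, power = Φ(d·√(n/2) − z_{α/2}).
d·√(n/2) = 0.87 × √(14/2) = 0.87 × 2.646 = 2.302.
z_β = 2.302 − 1.960 = 0.342.
Power = Φ(0.342) = 0.634.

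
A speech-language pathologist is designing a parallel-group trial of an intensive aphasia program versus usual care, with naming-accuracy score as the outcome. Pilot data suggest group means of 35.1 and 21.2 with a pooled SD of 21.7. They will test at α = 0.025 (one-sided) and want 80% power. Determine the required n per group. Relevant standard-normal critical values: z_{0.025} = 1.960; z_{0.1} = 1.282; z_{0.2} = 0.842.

Cohen's d = |M₁ − M₂| / SD_pooled = |35.1 − 21.2| / 21.7 = 13.9 / 21.7 = 0.641.
For two independent groups with equal n: n = 2·((z_{α} + z_β) / d)².
z_{α} + z_β = 1.960 + 0.842 = 2.802.
n = 2 × (2.802 / 0.641)² = 2 × 4.371² = 2 × 19.11 = 38.2.
Round up to the next whole participant.

n = 39 per group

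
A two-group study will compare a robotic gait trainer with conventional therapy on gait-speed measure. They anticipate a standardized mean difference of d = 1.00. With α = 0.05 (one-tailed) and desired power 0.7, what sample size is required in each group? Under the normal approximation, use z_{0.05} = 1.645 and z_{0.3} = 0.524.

n = 10 per group

For two independent groups with equal n: n = 2·((z_{α} + z_β) / d)².
z_{α} + z_β = 1.645 + 0.524 = 2.169.
n = 2 × (2.169 / 1.00)² = 2 × 2.169² = 2 × 4.70 = 9.4.
Round up to the next whole participant.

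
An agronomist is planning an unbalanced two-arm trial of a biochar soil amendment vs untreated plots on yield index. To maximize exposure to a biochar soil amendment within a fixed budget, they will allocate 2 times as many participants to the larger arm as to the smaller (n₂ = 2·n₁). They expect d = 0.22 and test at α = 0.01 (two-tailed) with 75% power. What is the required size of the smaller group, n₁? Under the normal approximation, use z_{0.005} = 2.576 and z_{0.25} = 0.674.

n₁ = 328

With allocation ratio k = n₂/n₁ = 2, Var(x̄₁−x̄₂) = σ²(1/n₁ + 1/(k·n₁)) = σ²·(k+1)/(k·n₁).
So n₁ = (1 + 1/k)·((z_{α/2} + z_β)/d)² = 1.500 × (3.250/0.22)².
n₁ = 1.500 × 218.23 = 327.4.
Round up: n₁ = 328, giving n₂ = 2 × 328 = 656.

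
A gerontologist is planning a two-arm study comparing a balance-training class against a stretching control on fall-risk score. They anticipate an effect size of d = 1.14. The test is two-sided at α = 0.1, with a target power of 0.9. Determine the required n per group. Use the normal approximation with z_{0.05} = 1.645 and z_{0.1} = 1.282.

n = 14 per group

For two independent groups with equal n: n = 2·((z_{α/2} + z_β) / d)².
z_{α/2} + z_β = 1.645 + 1.282 = 2.927.
n = 2 × (2.927 / 1.14)² = 2 × 2.568² = 2 × 6.59 = 13.2.
Round up to the next whole participant.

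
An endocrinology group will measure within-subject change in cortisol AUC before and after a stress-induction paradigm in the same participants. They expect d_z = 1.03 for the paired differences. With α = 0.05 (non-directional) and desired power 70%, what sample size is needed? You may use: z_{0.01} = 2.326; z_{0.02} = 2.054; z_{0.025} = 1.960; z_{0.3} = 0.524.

For a paired (one-sample on differences) test: n = ((z_{α/2} + z_β) / d)².
z_{α/2} + z_β = 1.960 + 0.524 = 2.484.
n = (2.484 / 1.03)² = 2.412² = 5.82.
Round up.

n = 6 pairs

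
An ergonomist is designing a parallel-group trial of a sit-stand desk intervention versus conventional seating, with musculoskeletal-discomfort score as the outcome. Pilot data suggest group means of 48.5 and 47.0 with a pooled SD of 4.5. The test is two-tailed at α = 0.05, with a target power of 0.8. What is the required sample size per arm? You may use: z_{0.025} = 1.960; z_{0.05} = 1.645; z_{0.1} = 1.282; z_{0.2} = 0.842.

n = 142 per group

Cohen's d = |M₁ − M₂| / SD_pooled = |48.5 − 47.0| / 4.5 = 1.5 / 4.5 = 0.333.
For two independent groups with equal n: n = 2·((z_{α/2} + z_β) / d)².
z_{α/2} + z_β = 1.960 + 0.842 = 2.802.
n = 2 × (2.802 / 0.333)² = 2 × 8.414² = 2 × 70.80 = 141.6.
Round up to the next whole participant.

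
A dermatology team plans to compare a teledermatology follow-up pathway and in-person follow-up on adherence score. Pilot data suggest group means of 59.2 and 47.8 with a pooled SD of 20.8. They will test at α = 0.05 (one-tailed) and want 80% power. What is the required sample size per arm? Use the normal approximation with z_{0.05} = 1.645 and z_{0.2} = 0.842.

n = 42 per group

Cohen's d = |M₁ − M₂| / SD_pooled = |59.2 − 47.8| / 20.8 = 11.4 / 20.8 = 0.548.
For two independent groups with equal n: n = 2·((z_{α} + z_β) / d)².
z_{α} + z_β = 1.645 + 0.842 = 2.487.
n = 2 × (2.487 / 0.548)² = 2 × 4.538² = 2 × 20.60 = 41.2.
Round up to the next whole participant.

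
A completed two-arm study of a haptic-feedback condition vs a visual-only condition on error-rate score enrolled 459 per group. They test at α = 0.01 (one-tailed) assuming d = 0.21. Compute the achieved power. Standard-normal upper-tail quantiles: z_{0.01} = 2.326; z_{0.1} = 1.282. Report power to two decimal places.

For two equal groups, power = Φ(d·√(n/2) − z_{α}).
d·√(n/2) = 0.21 × √(459/2) = 0.21 × 15.149 = 3.181.
z_β = 3.181 − 2.326 = 0.855.
Power = Φ(0.855) = 0.804.

power ≈ 0.80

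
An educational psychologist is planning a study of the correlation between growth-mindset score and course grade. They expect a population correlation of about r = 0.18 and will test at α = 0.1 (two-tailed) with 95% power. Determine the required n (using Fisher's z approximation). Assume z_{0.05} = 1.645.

n = 330

Fisher's z: C = ½·ln((1+r)/(1−r)) = ½·ln(1.4390) = 0.1820.
n = ((z_{α/2} + z_β)/C)² + 3.
(1.645 + 1.645) / 0.1820 = 3.290 / 0.1820 = 18.077.
n = 18.077² + 3 = 326.78 + 3 = 329.8.
Round up.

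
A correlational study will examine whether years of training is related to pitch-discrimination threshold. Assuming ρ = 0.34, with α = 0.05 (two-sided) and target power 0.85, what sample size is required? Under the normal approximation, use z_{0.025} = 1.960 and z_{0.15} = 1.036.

Fisher's z: C = ½·ln((1+r)/(1−r)) = ½·ln(2.0303) = 0.3541.
n = ((z_{α/2} + z_β)/C)² + 3.
(1.960 + 1.036) / 0.3541 = 2.996 / 0.3541 = 8.461.
n = 8.461² + 3 = 71.59 + 3 = 74.6.
Round up.

n = 75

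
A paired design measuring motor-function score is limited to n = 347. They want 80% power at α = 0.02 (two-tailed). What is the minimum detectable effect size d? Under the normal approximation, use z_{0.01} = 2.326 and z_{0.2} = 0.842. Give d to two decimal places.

d_min ≈ 0.17

For a single sample (or paired design) of n = 347: d_min = (z_{α/2} + z_β)/√n.
z-sum = 2.326 + 0.842 = 3.168.
d_min = 3.168 / √347 = 3.168 / 18.628 = 0.170.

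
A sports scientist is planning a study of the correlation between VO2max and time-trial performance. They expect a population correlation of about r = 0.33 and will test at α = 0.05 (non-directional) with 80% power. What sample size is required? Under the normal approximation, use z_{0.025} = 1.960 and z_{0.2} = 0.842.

Fisher's z: C = ½·ln((1+r)/(1−r)) = ½·ln(1.9851) = 0.3428.
n = ((z_{α/2} + z_β)/C)² + 3.
(1.960 + 0.842) / 0.3428 = 2.802 / 0.3428 = 8.174.
n = 8.174² + 3 = 66.81 + 3 = 69.8.
Round up.

n = 70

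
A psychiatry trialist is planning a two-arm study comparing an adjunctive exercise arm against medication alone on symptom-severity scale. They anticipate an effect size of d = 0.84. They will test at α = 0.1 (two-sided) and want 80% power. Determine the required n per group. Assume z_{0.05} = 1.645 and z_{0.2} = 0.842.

For two independent groups with equal n: n = 2·((z_{α/2} + z_β) / d)².
z_{α/2} + z_β = 1.645 + 0.842 = 2.487.
n = 2 × (2.487 / 0.84)² = 2 × 2.961² = 2 × 8.77 = 17.5.
Round up to the next whole participant.

n = 18 per group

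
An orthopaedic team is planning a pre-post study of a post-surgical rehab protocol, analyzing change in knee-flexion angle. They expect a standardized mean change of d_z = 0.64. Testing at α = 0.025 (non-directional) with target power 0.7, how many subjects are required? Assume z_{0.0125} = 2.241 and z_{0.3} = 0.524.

n = 19 pairs

For a paired (one-sample on differences) test: n = ((z_{α/2} + z_β) / d)².
z_{α/2} + z_β = 2.241 + 0.524 = 2.765.
n = (2.765 / 0.64)² = 4.320² = 18.67.
Round up.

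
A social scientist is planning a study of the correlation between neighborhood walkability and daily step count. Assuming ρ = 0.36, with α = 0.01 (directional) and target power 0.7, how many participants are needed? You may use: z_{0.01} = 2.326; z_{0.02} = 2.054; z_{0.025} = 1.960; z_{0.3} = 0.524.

n = 61

Fisher's z: C = ½·ln((1+r)/(1−r)) = ½·ln(2.1250) = 0.3769.
n = ((z_{α} + z_β)/C)² + 3.
(2.326 + 0.524) / 0.3769 = 2.850 / 0.3769 = 7.562.
n = 7.562² + 3 = 57.18 + 3 = 60.2.
Round up.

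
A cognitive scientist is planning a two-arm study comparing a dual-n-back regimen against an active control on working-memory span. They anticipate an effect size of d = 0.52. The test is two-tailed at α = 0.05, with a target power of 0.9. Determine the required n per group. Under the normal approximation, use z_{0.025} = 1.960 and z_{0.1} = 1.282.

For two independent groups with equal n: n = 2·((z_{α/2} + z_β) / d)².
z_{α/2} + z_β = 1.960 + 1.282 = 3.242.
n = 2 × (3.242 / 0.52)² = 2 × 6.235² = 2 × 38.87 = 77.7.
Round up to the next whole participant.

n = 78 per group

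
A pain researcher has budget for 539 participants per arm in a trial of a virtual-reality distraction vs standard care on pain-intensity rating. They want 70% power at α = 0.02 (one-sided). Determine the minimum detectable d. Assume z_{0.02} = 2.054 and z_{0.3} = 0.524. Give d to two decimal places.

For two independent groups of n = 539 each: d_min = (z_{α} + z_β)·√(2/n).
z-sum = 2.054 + 0.524 = 2.578.
d_min = 2.578 × √(2/539) = 2.578 × 0.0609 = 0.157.

d_min ≈ 0.16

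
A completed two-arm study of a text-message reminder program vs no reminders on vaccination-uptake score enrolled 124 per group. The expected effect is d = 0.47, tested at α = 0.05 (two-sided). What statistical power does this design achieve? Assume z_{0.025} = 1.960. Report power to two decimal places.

For two equal groups, power = Φ(d·√(n/2) − z_{α/2}).
d·√(n/2) = 0.47 × √(124/2) = 0.47 × 7.874 = 3.701.
z_β = 3.701 − 1.960 = 1.741.
Power = Φ(1.741) = 0.959.

power ≈ 0.96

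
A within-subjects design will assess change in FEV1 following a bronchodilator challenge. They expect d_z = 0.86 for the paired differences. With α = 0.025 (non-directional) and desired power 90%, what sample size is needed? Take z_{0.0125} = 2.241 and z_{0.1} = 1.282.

n = 17 pairs

For a paired (one-sample on differences) test: n = ((z_{α/2} + z_β) / d)².
z_{α/2} + z_β = 2.241 + 1.282 = 3.523.
n = (3.523 / 0.86)² = 4.097² = 16.78.
Round up.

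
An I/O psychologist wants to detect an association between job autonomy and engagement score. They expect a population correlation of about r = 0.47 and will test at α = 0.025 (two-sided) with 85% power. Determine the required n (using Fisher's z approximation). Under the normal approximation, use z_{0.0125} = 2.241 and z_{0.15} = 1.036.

n = 45

Fisher's z: C = ½·ln((1+r)/(1−r)) = ½·ln(2.7736) = 0.5101.
n = ((z_{α/2} + z_β)/C)² + 3.
(2.241 + 1.036) / 0.5101 = 3.277 / 0.5101 = 6.424.
n = 6.424² + 3 = 41.27 + 3 = 44.3.
Round up.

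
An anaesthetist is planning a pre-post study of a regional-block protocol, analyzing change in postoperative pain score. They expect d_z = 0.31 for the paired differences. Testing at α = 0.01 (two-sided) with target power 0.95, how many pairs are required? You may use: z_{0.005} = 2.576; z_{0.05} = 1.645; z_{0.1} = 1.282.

For a paired (one-sample on differences) test: n = ((z_{α/2} + z_β) / d)².
z_{α/2} + z_β = 2.576 + 1.645 = 4.221.
n = (4.221 / 0.31)² = 13.616² = 185.40.
Round up.

n = 186 pairs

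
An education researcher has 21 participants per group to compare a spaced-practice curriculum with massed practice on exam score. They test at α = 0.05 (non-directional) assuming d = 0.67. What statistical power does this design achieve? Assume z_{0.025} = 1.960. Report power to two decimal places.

power ≈ 0.58

For two equal groups, power = Φ(d·√(n/2) − z_{α/2}).
d·√(n/2) = 0.67 × √(21/2) = 0.67 × 3.240 = 2.171.
z_β = 2.171 − 1.960 = 0.211.
Power = Φ(0.211) = 0.584.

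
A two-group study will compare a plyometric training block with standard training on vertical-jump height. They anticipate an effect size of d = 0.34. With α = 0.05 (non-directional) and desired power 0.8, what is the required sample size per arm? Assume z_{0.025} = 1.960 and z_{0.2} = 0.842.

For two independent groups with equal n: n = 2·((z_{α/2} + z_β) / d)².
z_{α/2} + z_β = 1.960 + 0.842 = 2.802.
n = 2 × (2.802 / 0.34)² = 2 × 8.241² = 2 × 67.92 = 135.8.
Round up to the next whole participant.

n = 136 per group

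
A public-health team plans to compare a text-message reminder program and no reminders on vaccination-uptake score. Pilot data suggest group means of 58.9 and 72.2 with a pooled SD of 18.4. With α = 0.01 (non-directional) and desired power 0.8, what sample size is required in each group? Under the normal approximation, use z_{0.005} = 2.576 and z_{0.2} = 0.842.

Cohen's d = |M₁ − M₂| / SD_pooled = |58.9 − 72.2| / 18.4 = 13.3 / 18.4 = 0.723.
For two independent groups with equal n: n = 2·((z_{α/2} + z_β) / d)².
z_{α/2} + z_β = 2.576 + 0.842 = 3.418.
n = 2 × (3.418 / 0.723)² = 2 × 4.728² = 2 × 22.35 = 44.7.
Round up to the next whole participant.

n = 45 per group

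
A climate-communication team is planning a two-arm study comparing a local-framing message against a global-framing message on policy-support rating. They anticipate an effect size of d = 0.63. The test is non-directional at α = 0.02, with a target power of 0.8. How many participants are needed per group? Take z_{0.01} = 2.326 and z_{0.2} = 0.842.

For two independent groups with equal n: n = 2·((z_{α/2} + z_β) / d)².
z_{α/2} + z_β = 2.326 + 0.842 = 3.168.
n = 2 × (3.168 / 0.63)² = 2 × 5.029² = 2 × 25.29 = 50.6.
Round up to the next whole participant.

n = 51 per group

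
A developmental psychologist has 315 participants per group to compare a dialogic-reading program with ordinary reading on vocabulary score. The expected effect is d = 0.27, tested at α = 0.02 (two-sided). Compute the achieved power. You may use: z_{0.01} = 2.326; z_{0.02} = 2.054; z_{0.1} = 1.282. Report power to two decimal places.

power ≈ 0.86

For two equal groups, power = Φ(d·√(n/2) − z_{α/2}).
d·√(n/2) = 0.27 × √(315/2) = 0.27 × 12.550 = 3.388.
z_β = 3.388 − 2.326 = 1.062.
Power = Φ(1.062) = 0.856.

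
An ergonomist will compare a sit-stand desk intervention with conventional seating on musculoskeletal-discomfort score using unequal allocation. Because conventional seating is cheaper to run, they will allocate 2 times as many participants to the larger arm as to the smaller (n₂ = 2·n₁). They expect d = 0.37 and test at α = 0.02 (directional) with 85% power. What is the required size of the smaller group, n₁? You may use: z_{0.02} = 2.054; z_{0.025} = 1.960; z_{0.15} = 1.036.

n₁ = 105

With allocation ratio k = n₂/n₁ = 2, Var(x̄₁−x̄₂) = σ²(1/n₁ + 1/(k·n₁)) = σ²·(k+1)/(k·n₁).
So n₁ = (1 + 1/k)·((z_{α} + z_β)/d)² = 1.500 × (3.090/0.37)².
n₁ = 1.500 × 69.75 = 104.6.
Round up: n₁ = 105, giving n₂ = 2 × 105 = 210.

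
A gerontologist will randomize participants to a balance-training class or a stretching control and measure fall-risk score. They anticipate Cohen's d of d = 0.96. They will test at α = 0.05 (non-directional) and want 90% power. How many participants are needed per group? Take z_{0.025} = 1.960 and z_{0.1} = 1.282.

For two independent groups with equal n: n = 2·((z_{α/2} + z_β) / d)².
z_{α/2} + z_β = 1.960 + 1.282 = 3.242.
n = 2 × (3.242 / 0.96)² = 2 × 3.377² = 2 × 11.40 = 22.8.
Round up to the next whole participant.

n = 23 per group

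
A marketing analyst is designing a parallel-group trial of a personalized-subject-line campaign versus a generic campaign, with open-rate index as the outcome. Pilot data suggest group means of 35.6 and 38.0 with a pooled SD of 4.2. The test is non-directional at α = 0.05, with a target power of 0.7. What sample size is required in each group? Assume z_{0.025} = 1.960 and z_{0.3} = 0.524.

Cohen's d = |M₁ − M₂| / SD_pooled = |35.6 − 38.0| / 4.2 = 2.4 / 4.2 = 0.571.
For two independent groups with equal n: n = 2·((z_{α/2} + z_β) / d)².
z_{α/2} + z_β = 1.960 + 0.524 = 2.484.
n = 2 × (2.484 / 0.571)² = 2 × 4.350² = 2 × 18.92 = 37.8.
Round up to the next whole participant.

n = 38 per group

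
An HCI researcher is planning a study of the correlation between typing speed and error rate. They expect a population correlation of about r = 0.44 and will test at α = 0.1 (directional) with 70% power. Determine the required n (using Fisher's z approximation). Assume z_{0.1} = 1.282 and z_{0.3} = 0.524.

Fisher's z: C = ½·ln((1+r)/(1−r)) = ½·ln(2.5714) = 0.4722.
n = ((z_{α} + z_β)/C)² + 3.
(1.282 + 0.524) / 0.4722 = 1.806 / 0.4722 = 3.825.
n = 3.825² + 3 = 14.63 + 3 = 17.6.
Round up.

n = 18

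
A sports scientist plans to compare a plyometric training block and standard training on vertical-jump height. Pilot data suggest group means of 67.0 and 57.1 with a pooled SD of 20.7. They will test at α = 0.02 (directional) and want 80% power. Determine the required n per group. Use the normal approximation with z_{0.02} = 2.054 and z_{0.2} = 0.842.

Cohen's d = |M₁ − M₂| / SD_pooled = |67.0 − 57.1| / 20.7 = 9.9 / 20.7 = 0.478.
For two independent groups with equal n: n = 2·((z_{α} + z_β) / d)².
z_{α} + z_β = 2.054 + 0.842 = 2.896.
n = 2 × (2.896 / 0.478)² = 2 × 6.059² = 2 × 36.71 = 73.4.
Round up to the next whole participant.

n = 74 per group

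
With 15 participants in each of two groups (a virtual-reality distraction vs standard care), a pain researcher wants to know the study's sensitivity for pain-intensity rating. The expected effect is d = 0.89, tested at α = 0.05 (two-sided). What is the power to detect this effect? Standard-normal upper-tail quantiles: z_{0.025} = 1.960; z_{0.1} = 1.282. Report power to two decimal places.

For two equal groups, power = Φ(d·√(n/2) − z_{α/2}).
d·√(n/2) = 0.89 × √(15/2) = 0.89 × 2.739 = 2.437.
z_β = 2.437 − 1.960 = 0.477.
Power = Φ(0.477) = 0.683.

power ≈ 0.68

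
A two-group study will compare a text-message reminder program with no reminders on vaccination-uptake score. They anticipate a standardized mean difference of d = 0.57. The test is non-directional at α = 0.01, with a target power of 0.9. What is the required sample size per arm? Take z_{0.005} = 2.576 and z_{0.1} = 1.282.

n = 92 per group

For two independent groups with equal n: n = 2·((z_{α/2} + z_β) / d)².
z_{α/2} + z_β = 2.576 + 1.282 = 3.858.
n = 2 × (3.858 / 0.57)² = 2 × 6.768² = 2 × 45.81 = 91.6.
Round up to the next whole participant.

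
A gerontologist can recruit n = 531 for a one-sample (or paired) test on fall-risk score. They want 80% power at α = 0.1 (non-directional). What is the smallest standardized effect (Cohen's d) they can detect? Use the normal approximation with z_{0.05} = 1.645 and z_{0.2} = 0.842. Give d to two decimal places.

d_min ≈ 0.11

For a single sample (or paired design) of n = 531: d_min = (z_{α/2} + z_β)/√n.
z-sum = 1.645 + 0.842 = 2.487.
d_min = 2.487 / √531 = 2.487 / 23.043 = 0.108.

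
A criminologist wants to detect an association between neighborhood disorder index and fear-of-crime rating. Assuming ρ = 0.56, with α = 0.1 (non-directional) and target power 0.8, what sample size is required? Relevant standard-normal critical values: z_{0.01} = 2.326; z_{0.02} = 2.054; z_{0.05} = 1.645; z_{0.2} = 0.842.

n = 19

Fisher's z: C = ½·ln((1+r)/(1−r)) = ½·ln(3.5455) = 0.6328.
n = ((z_{α/2} + z_β)/C)² + 3.
(1.645 + 0.842) / 0.6328 = 2.487 / 0.6328 = 3.930.
n = 3.930² + 3 = 15.45 + 3 = 18.4.
Round up.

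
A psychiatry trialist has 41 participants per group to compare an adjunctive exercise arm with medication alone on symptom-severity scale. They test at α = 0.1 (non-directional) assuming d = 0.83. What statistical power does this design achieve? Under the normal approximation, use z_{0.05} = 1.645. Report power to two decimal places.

For two equal groups, power = Φ(d·√(n/2) − z_{α/2}).
d·√(n/2) = 0.83 × √(41/2) = 0.83 × 4.528 = 3.758.
z_β = 3.758 − 1.645 = 2.113.
Power = Φ(2.113) = 0.983.

power ≈ 0.98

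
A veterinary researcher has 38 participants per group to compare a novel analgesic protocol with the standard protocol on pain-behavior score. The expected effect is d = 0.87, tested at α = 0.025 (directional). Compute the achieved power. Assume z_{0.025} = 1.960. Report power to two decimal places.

power ≈ 0.97

For two equal groups, power = Φ(d·√(n/2) − z_{α}).
d·√(n/2) = 0.87 × √(38/2) = 0.87 × 4.359 = 3.792.
z_β = 3.792 − 1.960 = 1.832.
Power = Φ(1.832) = 0.967.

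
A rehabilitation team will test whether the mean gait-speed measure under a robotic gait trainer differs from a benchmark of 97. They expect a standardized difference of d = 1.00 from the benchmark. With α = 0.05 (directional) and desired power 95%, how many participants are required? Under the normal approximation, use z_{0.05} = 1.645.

For a one-sample test: n = ((z_{α} + z_β) / d)².
z_{α} + z_β = 1.645 + 1.645 = 3.290.
n = (3.290 / 1.00)² = 3.290² = 10.82.
Round up.

n = 11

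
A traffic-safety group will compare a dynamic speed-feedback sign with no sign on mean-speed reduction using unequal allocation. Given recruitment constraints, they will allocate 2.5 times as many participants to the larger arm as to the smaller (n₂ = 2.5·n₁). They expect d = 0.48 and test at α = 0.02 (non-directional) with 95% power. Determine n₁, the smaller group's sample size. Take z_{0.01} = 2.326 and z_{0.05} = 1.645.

With allocation ratio k = n₂/n₁ = 2.5, Var(x̄₁−x̄₂) = σ²(1/n₁ + 1/(k·n₁)) = σ²·(k+1)/(k·n₁).
So n₁ = (1 + 1/k)·((z_{α/2} + z_β)/d)² = 1.400 × (3.971/0.48)².
n₁ = 1.400 × 68.44 = 95.8.
Round up: n₁ = 96, giving n₂ = 2.5 × 96 = 240.

n₁ = 96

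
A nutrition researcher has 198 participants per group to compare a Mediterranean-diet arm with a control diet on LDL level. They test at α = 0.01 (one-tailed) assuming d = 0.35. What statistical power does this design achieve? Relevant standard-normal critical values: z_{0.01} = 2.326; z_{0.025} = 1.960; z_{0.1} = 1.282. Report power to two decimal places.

power ≈ 0.88

For two equal groups, power = Φ(d·√(n/2) − z_{α}).
d·√(n/2) = 0.35 × √(198/2) = 0.35 × 9.950 = 3.482.
z_β = 3.482 − 2.326 = 1.156.
Power = Φ(1.156) = 0.876.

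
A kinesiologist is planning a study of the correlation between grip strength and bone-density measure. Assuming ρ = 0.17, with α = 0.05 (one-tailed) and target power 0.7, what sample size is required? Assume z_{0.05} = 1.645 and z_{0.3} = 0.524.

Fisher's z: C = ½·ln((1+r)/(1−r)) = ½·ln(1.4096) = 0.1717.
n = ((z_{α} + z_β)/C)² + 3.
(1.645 + 0.524) / 0.1717 = 2.169 / 0.1717 = 12.632.
n = 12.632² + 3 = 159.58 + 3 = 162.6.
Round up.

n = 163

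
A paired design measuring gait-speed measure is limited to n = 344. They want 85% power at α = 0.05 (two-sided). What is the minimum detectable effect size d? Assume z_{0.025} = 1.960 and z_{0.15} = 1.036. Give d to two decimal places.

For a single sample (or paired design) of n = 344: d_min = (z_{α/2} + z_β)/√n.
z-sum = 1.960 + 1.036 = 2.996.
d_min = 2.996 / √344 = 2.996 / 18.547 = 0.162.

d_min ≈ 0.16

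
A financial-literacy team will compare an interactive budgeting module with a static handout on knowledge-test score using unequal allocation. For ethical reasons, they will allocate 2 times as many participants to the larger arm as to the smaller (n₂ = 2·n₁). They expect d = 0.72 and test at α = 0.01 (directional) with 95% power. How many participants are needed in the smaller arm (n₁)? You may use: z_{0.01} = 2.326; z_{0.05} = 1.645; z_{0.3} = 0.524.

n₁ = 46

With allocation ratio k = n₂/n₁ = 2, Var(x̄₁−x̄₂) = σ²(1/n₁ + 1/(k·n₁)) = σ²·(k+1)/(k·n₁).
So n₁ = (1 + 1/k)·((z_{α} + z_β)/d)² = 1.500 × (3.971/0.72)².
n₁ = 1.500 × 30.42 = 45.6.
Round up: n₁ = 46, giving n₂ = 2 × 46 = 92.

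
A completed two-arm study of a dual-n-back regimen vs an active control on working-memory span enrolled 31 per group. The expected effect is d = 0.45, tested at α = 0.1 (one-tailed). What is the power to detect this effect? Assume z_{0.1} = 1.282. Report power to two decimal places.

power ≈ 0.69

For two equal groups, power = Φ(d·√(n/2) − z_{α}).
d·√(n/2) = 0.45 × √(31/2) = 0.45 × 3.937 = 1.772.
z_β = 1.772 − 1.282 = 0.490.
Power = Φ(0.490) = 0.688.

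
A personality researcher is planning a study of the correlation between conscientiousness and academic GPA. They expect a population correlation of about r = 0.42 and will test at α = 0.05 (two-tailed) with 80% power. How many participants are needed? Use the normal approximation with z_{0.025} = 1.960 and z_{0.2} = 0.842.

n = 43

Fisher's z: C = ½·ln((1+r)/(1−r)) = ½·ln(2.4483) = 0.4477.
n = ((z_{α/2} + z_β)/C)² + 3.
(1.960 + 0.842) / 0.4477 = 2.802 / 0.4477 = 6.259.
n = 6.259² + 3 = 39.17 + 3 = 42.2.
Round up.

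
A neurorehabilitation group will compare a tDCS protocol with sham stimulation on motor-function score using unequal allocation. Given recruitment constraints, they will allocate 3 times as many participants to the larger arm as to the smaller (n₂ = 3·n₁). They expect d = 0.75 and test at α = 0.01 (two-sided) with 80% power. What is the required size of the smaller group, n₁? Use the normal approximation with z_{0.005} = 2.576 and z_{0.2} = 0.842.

With allocation ratio k = n₂/n₁ = 3, Var(x̄₁−x̄₂) = σ²(1/n₁ + 1/(k·n₁)) = σ²·(k+1)/(k·n₁).
So n₁ = (1 + 1/k)·((z_{α/2} + z_β)/d)² = 1.333 × (3.418/0.75)².
n₁ = 1.333 × 20.77 = 27.7.
Round up: n₁ = 28, giving n₂ = 3 × 28 = 84.

n₁ = 28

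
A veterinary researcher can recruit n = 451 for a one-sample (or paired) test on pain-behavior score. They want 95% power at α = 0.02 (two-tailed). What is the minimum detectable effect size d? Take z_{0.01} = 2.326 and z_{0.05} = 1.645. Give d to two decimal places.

d_min ≈ 0.19

For a single sample (or paired design) of n = 451: d_min = (z_{α/2} + z_β)/√n.
z-sum = 2.326 + 1.645 = 3.971.
d_min = 3.971 / √451 = 3.971 / 21.237 = 0.187.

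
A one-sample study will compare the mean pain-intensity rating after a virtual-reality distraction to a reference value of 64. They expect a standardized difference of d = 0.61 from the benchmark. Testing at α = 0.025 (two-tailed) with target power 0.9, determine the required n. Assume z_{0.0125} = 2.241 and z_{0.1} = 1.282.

n = 34

For a one-sample test: n = ((z_{α/2} + z_β) / d)².
z_{α/2} + z_β = 2.241 + 1.282 = 3.523.
n = (3.523 / 0.61)² = 5.775² = 33.36.
Round up.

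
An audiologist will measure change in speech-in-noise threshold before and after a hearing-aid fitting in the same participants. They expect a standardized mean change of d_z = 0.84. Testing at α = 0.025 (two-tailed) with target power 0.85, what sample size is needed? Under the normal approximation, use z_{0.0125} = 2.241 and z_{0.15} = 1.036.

For a paired (one-sample on differences) test: n = ((z_{α/2} + z_β) / d)².
z_{α/2} + z_β = 2.241 + 1.036 = 3.277.
n = (3.277 / 0.84)² = 3.901² = 15.22.
Round up.

n = 16 pairs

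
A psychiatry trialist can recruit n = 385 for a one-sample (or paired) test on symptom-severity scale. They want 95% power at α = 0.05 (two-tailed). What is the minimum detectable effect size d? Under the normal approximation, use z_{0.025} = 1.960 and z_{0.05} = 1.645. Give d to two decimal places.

For a single sample (or paired design) of n = 385: d_min = (z_{α/2} + z_β)/√n.
z-sum = 1.960 + 1.645 = 3.605.
d_min = 3.605 / √385 = 3.605 / 19.621 = 0.184.

d_min ≈ 0.18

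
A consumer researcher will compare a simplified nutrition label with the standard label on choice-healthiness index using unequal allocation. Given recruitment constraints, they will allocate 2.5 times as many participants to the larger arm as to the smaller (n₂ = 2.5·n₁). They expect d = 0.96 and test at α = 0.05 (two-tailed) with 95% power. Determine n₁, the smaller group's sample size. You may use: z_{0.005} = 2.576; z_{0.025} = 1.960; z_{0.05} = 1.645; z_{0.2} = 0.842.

n₁ = 20

With allocation ratio k = n₂/n₁ = 2.5, Var(x̄₁−x̄₂) = σ²(1/n₁ + 1/(k·n₁)) = σ²·(k+1)/(k·n₁).
So n₁ = (1 + 1/k)·((z_{α/2} + z_β)/d)² = 1.400 × (3.605/0.96)².
n₁ = 1.400 × 14.10 = 19.7.
Round up: n₁ = 20, giving n₂ = 2.5 × 20 = 50.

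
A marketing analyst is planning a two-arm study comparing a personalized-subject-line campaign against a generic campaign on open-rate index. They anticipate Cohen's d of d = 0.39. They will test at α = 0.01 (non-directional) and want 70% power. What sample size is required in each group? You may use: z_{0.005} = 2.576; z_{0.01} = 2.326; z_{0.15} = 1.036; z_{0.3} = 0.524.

n = 127 per group

For two independent groups with equal n: n = 2·((z_{α/2} + z_β) / d)².
z_{α/2} + z_β = 2.576 + 0.524 = 3.100.
n = 2 × (3.100 / 0.39)² = 2 × 7.949² = 2 × 63.18 = 126.4.
Round up to the next whole participant.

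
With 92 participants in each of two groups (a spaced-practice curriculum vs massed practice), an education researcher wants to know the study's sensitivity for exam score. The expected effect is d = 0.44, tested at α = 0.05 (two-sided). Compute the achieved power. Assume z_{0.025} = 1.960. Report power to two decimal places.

power ≈ 0.85

For two equal groups, power = Φ(d·√(n/2) − z_{α/2}).
d·√(n/2) = 0.44 × √(92/2) = 0.44 × 6.782 = 2.984.
z_β = 2.984 − 1.960 = 1.024.
Power = Φ(1.024) = 0.847.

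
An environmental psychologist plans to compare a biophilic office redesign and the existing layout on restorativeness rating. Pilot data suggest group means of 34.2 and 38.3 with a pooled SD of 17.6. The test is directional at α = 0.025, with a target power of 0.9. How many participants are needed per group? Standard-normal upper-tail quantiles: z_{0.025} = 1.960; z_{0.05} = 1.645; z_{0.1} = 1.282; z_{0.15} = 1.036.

Cohen's d = |M₁ − M₂| / SD_pooled = |34.2 − 38.3| / 17.6 = 4.1 / 17.6 = 0.233.
For two independent groups with equal n: n = 2·((z_{α} + z_β) / d)².
z_{α} + z_β = 1.960 + 1.282 = 3.242.
n = 2 × (3.242 / 0.233)² = 2 × 13.914² = 2 × 193.60 = 387.2.
Round up to the next whole participant.

n = 388 per group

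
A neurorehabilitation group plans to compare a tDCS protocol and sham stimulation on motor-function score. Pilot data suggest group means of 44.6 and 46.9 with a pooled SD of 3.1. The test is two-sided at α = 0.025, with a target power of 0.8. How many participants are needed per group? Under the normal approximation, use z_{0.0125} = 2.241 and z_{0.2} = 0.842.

n = 35 per group

Cohen's d = |M₁ − M₂| / SD_pooled = |44.6 − 46.9| / 3.1 = 2.3 / 3.1 = 0.742.
For two independent groups with equal n: n = 2·((z_{α/2} + z_β) / d)².
z_{α/2} + z_β = 2.241 + 0.842 = 3.083.
n = 2 × (3.083 / 0.742)² = 2 × 4.155² = 2 × 17.26 = 34.5.
Round up to the next whole participant.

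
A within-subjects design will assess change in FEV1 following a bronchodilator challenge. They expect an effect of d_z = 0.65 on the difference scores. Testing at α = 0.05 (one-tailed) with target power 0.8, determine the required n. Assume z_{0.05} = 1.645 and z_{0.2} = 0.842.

n = 15 pairs

For a paired (one-sample on differences) test: n = ((z_{α} + z_β) / d)².
z_{α} + z_β = 1.645 + 0.842 = 2.487.
n = (2.487 / 0.65)² = 3.826² = 14.64.
Round up.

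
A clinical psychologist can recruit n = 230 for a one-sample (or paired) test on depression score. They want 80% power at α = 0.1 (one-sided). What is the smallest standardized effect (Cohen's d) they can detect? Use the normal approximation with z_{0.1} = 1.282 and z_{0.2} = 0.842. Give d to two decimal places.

d_min ≈ 0.14

For a single sample (or paired design) of n = 230: d_min = (z_{α} + z_β)/√n.
z-sum = 1.282 + 0.842 = 2.124.
d_min = 2.124 / √230 = 2.124 / 15.166 = 0.140.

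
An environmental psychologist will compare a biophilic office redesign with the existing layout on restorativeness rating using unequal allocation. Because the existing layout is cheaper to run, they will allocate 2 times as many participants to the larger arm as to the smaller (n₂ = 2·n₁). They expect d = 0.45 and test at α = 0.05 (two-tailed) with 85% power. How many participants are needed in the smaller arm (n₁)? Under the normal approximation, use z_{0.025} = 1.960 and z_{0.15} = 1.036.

With allocation ratio k = n₂/n₁ = 2, Var(x̄₁−x̄₂) = σ²(1/n₁ + 1/(k·n₁)) = σ²·(k+1)/(k·n₁).
So n₁ = (1 + 1/k)·((z_{α/2} + z_β)/d)² = 1.500 × (2.996/0.45)².
n₁ = 1.500 × 44.33 = 66.5.
Round up: n₁ = 67, giving n₂ = 2 × 67 = 134.

n₁ = 67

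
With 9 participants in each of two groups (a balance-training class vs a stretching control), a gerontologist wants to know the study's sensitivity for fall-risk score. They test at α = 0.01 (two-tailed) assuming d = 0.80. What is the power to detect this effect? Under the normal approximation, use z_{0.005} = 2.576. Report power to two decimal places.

For two equal groups, power = Φ(d·√(n/2) − z_{α/2}).
d·√(n/2) = 0.80 × √(9/2) = 0.80 × 2.121 = 1.697.
z_β = 1.697 − 2.576 = -0.879.
Power = Φ(-0.879) = 0.190.

power ≈ 0.19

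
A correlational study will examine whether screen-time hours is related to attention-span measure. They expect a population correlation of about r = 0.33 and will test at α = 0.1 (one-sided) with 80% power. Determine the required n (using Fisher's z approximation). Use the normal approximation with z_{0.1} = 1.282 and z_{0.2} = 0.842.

Fisher's z: C = ½·ln((1+r)/(1−r)) = ½·ln(1.9851) = 0.3428.
n = ((z_{α} + z_β)/C)² + 3.
(1.282 + 0.842) / 0.3428 = 2.124 / 0.3428 = 6.196.
n = 6.196² + 3 = 38.39 + 3 = 41.4.
Round up.

n = 42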